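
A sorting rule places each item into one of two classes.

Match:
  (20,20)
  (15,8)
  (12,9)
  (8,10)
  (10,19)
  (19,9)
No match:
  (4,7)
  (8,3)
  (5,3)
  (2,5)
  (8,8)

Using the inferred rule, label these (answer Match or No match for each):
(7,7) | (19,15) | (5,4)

No match, Match, No match

A rule that fits every label: sum ≥ 18 — true of each 'Match' example, false of each 'No match' one.
(7,7) — 7+7 = 14, hence No match. (19,15) — 19+15 = 34, hence Match. (5,4) — 5+4 = 9, hence No match.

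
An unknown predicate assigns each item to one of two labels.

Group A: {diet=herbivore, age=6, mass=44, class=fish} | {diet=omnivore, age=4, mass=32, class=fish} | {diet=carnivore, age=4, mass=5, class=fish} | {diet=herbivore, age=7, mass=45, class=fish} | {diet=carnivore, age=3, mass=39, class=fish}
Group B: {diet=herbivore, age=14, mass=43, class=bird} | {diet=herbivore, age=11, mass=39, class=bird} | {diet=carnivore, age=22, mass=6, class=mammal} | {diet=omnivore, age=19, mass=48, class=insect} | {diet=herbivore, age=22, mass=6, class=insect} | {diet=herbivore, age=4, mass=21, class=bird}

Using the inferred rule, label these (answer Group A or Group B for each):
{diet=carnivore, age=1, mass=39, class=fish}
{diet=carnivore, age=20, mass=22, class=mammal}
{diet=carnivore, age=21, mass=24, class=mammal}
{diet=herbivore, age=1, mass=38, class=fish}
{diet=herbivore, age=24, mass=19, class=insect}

Group A, Group B, Group B, Group A, Group B

'Group A' ⟺ class is fish.
{diet=carnivore, age=1, mass=39, class=fish} — class is fish, hence Group A.
{diet=carnivore, age=20, mass=22, class=mammal} — class is mammal, hence Group B.
{diet=carnivore, age=21, mass=24, class=mammal} — class is mammal, hence Group B.
{diet=herbivore, age=1, mass=38, class=fish} — class is fish, hence Group A.
{diet=herbivore, age=24, mass=19, class=insect} — class is insect, hence Group B.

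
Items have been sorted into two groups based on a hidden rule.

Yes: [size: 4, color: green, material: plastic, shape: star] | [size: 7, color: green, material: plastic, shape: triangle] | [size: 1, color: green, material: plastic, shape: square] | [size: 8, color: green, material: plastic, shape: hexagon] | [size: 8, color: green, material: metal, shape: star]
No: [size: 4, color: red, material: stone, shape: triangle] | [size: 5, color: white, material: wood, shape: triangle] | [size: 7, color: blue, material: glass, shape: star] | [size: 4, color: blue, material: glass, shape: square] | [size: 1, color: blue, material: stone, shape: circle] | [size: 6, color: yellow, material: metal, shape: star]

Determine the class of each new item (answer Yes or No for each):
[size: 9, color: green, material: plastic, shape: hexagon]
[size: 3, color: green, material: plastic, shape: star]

One predicate separates the groups cleanly: color is green.

Yes, Yes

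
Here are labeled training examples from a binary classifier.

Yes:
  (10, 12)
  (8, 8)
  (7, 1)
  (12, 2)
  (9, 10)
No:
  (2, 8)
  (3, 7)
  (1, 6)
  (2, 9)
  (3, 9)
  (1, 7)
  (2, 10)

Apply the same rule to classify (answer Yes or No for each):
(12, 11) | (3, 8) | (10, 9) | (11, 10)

Yes, No, Yes, Yes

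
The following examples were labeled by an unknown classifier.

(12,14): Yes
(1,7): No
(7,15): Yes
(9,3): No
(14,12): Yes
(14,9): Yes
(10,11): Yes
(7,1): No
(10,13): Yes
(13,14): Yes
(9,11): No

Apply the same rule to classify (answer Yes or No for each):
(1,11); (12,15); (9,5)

No, Yes, No

Every 'Yes' example satisfies: sum ≥ 21. None of the 'No' examples do.
(1,11): No (1+11 = 12).
(12,15): Yes (12+15 = 27).
(9,5): No (9+5 = 14).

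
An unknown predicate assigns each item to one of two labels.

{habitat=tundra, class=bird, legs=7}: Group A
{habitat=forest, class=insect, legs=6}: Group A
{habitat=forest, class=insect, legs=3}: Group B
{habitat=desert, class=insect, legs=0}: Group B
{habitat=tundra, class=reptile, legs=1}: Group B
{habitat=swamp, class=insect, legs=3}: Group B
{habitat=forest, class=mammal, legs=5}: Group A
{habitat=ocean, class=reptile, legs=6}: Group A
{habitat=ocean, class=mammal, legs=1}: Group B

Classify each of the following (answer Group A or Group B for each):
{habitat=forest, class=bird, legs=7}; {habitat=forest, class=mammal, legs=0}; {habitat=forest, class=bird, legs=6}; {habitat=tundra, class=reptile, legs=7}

Group A, Group B, Group A, Group A

The rule appears to be: legs ≥ 5.
{habitat=forest, class=bird, legs=7}: legs = 7 — has this property, so Group A.
{habitat=forest, class=mammal, legs=0}: legs = 0 — fails this test, so Group B.
{habitat=forest, class=bird, legs=6}: legs = 6 — has this property, so Group A.
{habitat=tundra, class=reptile, legs=7}: legs = 7 — has this property, so Group A.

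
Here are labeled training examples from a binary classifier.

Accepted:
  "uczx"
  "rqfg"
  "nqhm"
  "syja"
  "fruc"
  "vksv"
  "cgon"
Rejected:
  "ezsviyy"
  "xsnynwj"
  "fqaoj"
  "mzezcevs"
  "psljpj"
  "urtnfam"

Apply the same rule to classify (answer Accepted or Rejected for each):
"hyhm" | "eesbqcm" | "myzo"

Accepted, Rejected, Accepted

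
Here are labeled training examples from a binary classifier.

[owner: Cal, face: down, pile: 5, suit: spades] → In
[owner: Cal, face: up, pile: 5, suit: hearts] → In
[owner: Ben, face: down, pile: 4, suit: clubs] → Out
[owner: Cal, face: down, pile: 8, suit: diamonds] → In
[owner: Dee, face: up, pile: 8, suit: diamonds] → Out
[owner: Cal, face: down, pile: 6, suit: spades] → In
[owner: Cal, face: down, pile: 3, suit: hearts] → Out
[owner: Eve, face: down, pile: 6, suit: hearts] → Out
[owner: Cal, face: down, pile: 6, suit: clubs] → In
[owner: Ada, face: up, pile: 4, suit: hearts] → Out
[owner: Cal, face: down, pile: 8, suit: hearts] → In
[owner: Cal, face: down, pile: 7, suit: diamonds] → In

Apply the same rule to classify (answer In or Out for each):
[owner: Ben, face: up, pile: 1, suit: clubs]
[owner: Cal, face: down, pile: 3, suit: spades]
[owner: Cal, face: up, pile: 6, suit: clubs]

Out, Out, In

The pattern is that an item is 'In' exactly when: owner is Cal AND pile ≥ 4.
[owner: Ben, face: up, pile: 1, suit: clubs] — owner is Ben, pile = 1, hence Out. [owner: Cal, face: down, pile: 3, suit: spades] — owner is Cal, pile = 3, hence Out. [owner: Cal, face: up, pile: 6, suit: clubs] — owner is Cal, pile = 6, hence In.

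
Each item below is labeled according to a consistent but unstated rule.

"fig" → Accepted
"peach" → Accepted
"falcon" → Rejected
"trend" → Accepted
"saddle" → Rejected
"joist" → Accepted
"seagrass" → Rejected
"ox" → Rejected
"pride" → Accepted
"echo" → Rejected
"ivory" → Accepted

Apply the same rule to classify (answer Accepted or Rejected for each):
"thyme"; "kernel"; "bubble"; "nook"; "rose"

Accepted, Rejected, Rejected, Rejected, Rejected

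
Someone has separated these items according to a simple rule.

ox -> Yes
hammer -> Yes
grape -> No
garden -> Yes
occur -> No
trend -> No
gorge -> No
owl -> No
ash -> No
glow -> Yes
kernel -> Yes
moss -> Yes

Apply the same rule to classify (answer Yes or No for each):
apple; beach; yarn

No, No, Yes

'Yes' ⟺ even length.
No: apple, since length 5. No: beach, since length 5. Yes: yarn, since length 4.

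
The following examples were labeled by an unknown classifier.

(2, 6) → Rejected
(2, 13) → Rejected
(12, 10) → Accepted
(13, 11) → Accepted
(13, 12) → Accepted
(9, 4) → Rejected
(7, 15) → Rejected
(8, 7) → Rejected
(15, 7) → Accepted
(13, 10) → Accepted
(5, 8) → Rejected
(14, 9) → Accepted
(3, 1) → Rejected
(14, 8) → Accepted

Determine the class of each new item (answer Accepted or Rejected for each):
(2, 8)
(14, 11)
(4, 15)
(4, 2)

The pattern is that an item is 'Accepted' exactly when: first ≥ 10.
(2, 8): Rejected (first 2).
(14, 11): Accepted (first 14).
(4, 15): Rejected (first 4).
(4, 2): Rejected (first 4).

Rejected, Accepted, Rejected, Rejected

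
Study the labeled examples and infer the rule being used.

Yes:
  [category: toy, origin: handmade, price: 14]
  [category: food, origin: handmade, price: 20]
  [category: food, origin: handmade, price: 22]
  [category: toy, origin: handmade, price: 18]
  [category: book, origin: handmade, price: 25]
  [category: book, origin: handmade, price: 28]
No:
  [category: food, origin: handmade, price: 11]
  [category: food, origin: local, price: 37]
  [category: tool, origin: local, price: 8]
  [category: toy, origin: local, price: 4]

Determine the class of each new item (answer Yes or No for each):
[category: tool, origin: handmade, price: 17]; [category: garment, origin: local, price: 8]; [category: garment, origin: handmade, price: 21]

All 'Yes' examples share one property — origin is handmade AND price ≥ 14 — and every 'No' example lacks it.
[category: tool, origin: handmade, price: 17] — origin is handmade, price = 17, hence Yes. [category: garment, origin: local, price: 8] — origin is local, price = 8, hence No. [category: garment, origin: handmade, price: 21] — origin is handmade, price = 21, hence Yes.

Yes, No, Yes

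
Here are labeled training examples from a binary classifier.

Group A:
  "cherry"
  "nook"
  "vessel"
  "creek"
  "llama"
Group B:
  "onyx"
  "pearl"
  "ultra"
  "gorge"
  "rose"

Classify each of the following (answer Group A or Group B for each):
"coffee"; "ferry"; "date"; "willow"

Group A, Group A, Group B, Group A

A rule that fits every label: has a double letter — true of each 'Group A' example, false of each 'Group B' one.
"coffee" → 'ff' doubled → Group A. "ferry" → 'rr' doubled → Group A. "date" → no doubled letter → Group B. "willow" → 'll' doubled → Group A.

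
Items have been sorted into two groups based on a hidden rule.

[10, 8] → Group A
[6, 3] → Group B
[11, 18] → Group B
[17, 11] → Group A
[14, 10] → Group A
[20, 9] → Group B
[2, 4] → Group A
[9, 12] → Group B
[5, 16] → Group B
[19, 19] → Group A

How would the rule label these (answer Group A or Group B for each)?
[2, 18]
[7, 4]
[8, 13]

The rule appears to be: sum is even.
[2, 18]: 2+18 = 20 — checks out, so Group A. [7, 4]: 7+4 = 11 — doesn't qualify, so Group B. [8, 13]: 8+13 = 21 — doesn't qualify, so Group B.

Group A, Group B, Group B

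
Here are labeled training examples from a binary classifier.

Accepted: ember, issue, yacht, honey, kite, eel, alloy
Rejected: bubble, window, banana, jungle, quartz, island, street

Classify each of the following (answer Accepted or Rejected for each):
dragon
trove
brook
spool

The classifier is using: length ≤ 5.
dragon → length 6 → Rejected.
trove → length 5 → Accepted.
brook → length 5 → Accepted.
spool → length 5 → Accepted.

Rejected, Accepted, Accepted, Accepted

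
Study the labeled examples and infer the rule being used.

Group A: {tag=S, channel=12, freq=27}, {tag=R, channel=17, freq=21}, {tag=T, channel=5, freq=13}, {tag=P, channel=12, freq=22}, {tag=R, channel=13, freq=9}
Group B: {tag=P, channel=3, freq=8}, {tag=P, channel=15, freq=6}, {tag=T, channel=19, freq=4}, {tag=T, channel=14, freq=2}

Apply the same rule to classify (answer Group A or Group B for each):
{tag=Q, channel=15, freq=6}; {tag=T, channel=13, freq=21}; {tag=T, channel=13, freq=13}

Group B, Group A, Group A

The rule appears to be: freq ≥ 9.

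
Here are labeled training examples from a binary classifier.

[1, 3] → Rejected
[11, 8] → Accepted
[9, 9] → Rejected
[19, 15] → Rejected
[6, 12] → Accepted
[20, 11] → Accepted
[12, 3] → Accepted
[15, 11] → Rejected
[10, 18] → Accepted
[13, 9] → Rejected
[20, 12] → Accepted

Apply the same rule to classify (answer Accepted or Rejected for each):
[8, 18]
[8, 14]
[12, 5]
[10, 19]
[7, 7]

Accepted, Accepted, Accepted, Accepted, Rejected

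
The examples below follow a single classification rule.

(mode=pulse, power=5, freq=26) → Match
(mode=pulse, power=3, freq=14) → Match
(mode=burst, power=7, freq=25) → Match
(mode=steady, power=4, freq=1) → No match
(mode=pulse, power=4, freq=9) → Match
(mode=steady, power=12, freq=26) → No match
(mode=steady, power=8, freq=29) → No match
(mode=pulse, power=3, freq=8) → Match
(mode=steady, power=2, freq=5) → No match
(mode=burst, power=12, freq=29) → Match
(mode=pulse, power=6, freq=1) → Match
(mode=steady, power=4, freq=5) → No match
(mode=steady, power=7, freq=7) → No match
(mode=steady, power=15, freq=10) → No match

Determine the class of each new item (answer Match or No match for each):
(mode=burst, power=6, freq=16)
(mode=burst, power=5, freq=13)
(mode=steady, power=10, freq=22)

Match, Match, No match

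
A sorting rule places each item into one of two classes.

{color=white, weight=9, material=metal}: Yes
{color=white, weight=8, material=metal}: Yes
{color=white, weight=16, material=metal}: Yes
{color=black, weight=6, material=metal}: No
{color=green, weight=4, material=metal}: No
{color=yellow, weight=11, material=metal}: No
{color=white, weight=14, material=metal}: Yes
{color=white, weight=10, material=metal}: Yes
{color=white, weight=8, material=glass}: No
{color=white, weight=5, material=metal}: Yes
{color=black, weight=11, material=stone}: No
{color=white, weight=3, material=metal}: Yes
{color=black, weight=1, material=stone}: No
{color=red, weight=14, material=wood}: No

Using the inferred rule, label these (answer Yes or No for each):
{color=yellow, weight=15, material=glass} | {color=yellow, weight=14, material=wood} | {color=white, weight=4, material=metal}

No, No, Yes

The pattern is that an item is 'Yes' exactly when: color is white AND material is metal.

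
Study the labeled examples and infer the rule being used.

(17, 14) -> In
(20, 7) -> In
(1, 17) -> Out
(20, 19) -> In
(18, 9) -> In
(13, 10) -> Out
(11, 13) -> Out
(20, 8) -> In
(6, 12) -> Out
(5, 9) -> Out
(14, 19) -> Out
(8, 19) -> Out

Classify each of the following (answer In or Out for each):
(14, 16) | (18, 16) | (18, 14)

Out, In, In

Rule: first ≥ 17. This holds for each 'In' example and fails for each 'Out' one.
(14, 16) — first 14, hence Out.
(18, 16) — first 18, hence In.
(18, 14) — first 18, hence In.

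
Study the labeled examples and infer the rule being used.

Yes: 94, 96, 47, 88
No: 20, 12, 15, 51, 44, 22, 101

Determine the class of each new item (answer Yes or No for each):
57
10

Yes, No

The rule appears to be: digit sum ≥ 9.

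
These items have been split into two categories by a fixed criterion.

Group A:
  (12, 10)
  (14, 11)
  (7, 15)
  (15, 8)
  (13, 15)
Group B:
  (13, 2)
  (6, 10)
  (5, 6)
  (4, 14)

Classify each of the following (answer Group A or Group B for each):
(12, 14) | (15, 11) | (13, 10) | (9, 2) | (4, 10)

Group A, Group A, Group A, Group B, Group B

A rule that fits every label: sum ≥ 22 — true of each 'Group A' example, false of each 'Group B' one.
(12, 14) → 12+14 = 26 → Group A. (15, 11) → 15+11 = 26 → Group A. (13, 10) → 13+10 = 23 → Group A. (9, 2) → 9+2 = 11 → Group B. (4, 10) → 4+10 = 14 → Group B.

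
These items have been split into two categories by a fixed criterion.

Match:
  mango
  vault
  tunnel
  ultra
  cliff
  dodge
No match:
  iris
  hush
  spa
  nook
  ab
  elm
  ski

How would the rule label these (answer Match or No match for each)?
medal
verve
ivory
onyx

Match, Match, Match, No match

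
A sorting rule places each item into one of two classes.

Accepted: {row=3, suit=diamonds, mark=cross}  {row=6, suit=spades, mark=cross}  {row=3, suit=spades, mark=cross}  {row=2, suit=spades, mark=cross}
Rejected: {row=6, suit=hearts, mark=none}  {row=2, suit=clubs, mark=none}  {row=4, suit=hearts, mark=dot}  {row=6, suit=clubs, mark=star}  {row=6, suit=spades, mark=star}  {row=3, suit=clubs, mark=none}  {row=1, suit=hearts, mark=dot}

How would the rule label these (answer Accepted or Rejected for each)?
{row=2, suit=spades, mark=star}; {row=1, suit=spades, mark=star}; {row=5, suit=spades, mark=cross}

The classifier is using: mark is cross.

Rejected, Rejected, Accepted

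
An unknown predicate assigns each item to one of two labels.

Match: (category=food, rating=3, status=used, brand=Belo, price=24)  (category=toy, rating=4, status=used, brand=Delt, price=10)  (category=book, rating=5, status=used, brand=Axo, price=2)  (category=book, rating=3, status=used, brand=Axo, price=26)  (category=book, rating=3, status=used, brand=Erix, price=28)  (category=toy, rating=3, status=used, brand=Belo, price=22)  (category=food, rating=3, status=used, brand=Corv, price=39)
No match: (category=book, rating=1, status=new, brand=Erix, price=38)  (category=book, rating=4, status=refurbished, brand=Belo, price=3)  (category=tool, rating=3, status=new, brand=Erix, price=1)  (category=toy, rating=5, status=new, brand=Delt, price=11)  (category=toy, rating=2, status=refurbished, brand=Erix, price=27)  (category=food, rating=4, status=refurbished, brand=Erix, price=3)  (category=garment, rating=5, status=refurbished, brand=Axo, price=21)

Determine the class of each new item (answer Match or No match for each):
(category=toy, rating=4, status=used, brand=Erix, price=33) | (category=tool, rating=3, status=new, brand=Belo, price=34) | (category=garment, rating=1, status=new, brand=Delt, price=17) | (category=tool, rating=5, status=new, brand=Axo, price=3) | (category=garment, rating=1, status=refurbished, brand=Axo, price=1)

Match, No match, No match, No match, No match

Checking candidate rules against both groups, what survives is: status is used.
(category=toy, rating=4, status=used, brand=Erix, price=33) → status is used → Match.
(category=tool, rating=3, status=new, brand=Belo, price=34) → status is new → No match.
(category=garment, rating=1, status=new, brand=Delt, price=17) → status is new → No match.
(category=tool, rating=5, status=new, brand=Axo, price=3) → status is new → No match.
(category=garment, rating=1, status=refurbished, brand=Axo, price=1) → status is refurbished → No match.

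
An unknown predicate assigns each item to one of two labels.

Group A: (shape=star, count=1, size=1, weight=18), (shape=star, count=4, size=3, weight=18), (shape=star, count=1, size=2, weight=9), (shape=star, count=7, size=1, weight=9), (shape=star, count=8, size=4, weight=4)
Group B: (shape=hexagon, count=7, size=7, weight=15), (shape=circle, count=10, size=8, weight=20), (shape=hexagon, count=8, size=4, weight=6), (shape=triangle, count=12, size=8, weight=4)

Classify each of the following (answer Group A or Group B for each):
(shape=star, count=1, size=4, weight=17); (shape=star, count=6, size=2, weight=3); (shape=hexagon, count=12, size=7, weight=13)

Group A, Group A, Group B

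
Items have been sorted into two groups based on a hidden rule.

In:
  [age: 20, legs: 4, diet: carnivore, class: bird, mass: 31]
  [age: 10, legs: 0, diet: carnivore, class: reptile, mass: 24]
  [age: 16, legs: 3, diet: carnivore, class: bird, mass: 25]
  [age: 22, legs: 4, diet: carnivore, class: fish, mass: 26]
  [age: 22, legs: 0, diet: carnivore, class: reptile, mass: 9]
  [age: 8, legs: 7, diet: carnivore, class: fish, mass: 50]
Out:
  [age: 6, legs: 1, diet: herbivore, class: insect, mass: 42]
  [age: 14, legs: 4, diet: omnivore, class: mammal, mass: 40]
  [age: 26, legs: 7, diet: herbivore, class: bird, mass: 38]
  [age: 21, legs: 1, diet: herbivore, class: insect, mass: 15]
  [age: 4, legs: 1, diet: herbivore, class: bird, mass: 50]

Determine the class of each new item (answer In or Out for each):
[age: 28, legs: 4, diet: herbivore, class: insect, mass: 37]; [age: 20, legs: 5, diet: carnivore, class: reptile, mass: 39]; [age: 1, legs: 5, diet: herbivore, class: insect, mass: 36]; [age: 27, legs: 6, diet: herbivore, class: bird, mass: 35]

One predicate separates the groups cleanly: diet is carnivore.

Out, In, Out, Out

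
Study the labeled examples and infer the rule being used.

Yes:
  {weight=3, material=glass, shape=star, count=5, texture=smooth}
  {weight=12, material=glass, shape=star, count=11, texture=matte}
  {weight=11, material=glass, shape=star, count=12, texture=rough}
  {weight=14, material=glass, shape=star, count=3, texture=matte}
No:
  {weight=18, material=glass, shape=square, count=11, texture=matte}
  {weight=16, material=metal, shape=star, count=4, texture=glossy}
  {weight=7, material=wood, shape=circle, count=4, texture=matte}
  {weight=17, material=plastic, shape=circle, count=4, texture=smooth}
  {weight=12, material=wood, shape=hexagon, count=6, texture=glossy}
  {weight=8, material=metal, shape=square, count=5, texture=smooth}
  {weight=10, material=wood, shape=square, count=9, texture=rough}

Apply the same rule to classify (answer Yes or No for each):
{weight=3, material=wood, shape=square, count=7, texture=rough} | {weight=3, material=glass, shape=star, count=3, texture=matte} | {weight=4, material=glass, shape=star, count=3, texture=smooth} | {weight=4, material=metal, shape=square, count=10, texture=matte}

No, Yes, Yes, No

The pattern is that an item is 'Yes' exactly when: material is glass AND shape is star.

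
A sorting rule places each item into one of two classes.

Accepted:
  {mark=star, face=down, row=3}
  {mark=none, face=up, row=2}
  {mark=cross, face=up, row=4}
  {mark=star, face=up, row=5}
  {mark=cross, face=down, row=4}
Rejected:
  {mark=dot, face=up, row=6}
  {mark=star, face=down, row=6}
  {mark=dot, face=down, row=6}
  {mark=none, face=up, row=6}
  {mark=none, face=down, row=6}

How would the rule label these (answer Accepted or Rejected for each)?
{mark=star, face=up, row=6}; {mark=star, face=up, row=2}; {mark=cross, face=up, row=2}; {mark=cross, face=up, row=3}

Rule: row ≤ 5. This holds for each 'Accepted' example and fails for each 'Rejected' one.
{mark=star, face=up, row=6}: row = 6, lacks this property → Rejected. {mark=star, face=up, row=2}: row = 2, fits → Accepted. {mark=cross, face=up, row=2}: row = 2, fits → Accepted. {mark=cross, face=up, row=3}: row = 3, fits → Accepted.

Rejected, Accepted, Accepted, Accepted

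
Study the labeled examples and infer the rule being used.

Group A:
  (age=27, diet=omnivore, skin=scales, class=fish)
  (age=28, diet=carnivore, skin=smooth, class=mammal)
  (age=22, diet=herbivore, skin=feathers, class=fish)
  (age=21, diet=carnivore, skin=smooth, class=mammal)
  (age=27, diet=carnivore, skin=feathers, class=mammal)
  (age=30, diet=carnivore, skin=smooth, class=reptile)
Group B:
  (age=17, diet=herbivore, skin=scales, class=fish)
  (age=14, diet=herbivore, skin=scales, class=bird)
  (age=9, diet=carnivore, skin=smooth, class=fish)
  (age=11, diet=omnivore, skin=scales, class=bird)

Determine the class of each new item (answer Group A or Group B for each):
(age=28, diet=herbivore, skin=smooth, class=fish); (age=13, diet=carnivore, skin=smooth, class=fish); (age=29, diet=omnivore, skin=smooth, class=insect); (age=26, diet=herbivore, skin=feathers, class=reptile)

A rule that fits every label: age ≥ 21 — true of each 'Group A' example, false of each 'Group B' one.
(age=28, diet=herbivore, skin=smooth, class=fish): Group A (age = 28). (age=13, diet=carnivore, skin=smooth, class=fish): Group B (age = 13). (age=29, diet=omnivore, skin=smooth, class=insect): Group A (age = 29). (age=26, diet=herbivore, skin=feathers, class=reptile): Group A (age = 26).

Group A, Group B, Group A, Group A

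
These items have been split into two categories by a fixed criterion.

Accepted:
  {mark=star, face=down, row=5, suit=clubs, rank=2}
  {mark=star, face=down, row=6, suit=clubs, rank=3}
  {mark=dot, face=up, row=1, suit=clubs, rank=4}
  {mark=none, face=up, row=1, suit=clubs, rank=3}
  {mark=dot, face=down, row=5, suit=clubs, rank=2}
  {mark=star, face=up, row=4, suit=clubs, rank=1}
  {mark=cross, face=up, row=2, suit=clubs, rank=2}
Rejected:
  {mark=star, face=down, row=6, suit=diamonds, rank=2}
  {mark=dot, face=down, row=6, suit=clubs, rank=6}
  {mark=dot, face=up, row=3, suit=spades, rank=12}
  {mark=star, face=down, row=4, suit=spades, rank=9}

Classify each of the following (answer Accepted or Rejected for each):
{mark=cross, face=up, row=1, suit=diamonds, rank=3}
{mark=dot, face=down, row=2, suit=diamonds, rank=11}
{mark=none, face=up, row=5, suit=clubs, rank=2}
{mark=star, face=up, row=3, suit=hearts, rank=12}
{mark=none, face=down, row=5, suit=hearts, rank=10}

The classifier is using: suit is clubs AND rank ≤ 4.

Rejected, Rejected, Accepted, Rejected, Rejected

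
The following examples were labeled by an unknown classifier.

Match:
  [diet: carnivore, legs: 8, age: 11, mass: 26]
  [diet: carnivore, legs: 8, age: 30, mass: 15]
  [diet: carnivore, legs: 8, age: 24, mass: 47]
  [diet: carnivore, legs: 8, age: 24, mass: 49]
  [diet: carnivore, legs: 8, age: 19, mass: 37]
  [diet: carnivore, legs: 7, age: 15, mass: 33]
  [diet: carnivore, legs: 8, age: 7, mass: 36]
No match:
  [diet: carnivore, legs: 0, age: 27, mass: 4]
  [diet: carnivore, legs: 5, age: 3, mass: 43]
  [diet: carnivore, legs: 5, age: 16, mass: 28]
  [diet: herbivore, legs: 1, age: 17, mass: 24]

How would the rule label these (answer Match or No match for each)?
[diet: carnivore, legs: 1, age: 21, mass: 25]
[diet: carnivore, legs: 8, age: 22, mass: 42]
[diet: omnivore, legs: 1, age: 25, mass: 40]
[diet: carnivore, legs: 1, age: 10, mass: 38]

No match, Match, No match, No match

The distinguishing property — legs ≥ 7 — holds for all the 'Match' cases and none of the 'No match' cases.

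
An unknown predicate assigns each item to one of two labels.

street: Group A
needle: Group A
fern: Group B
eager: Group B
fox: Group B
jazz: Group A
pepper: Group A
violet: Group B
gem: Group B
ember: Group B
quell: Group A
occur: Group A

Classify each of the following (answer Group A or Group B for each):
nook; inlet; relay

The simplest hypothesis consistent with all the labels is: has a double letter.

Group A, Group B, Group B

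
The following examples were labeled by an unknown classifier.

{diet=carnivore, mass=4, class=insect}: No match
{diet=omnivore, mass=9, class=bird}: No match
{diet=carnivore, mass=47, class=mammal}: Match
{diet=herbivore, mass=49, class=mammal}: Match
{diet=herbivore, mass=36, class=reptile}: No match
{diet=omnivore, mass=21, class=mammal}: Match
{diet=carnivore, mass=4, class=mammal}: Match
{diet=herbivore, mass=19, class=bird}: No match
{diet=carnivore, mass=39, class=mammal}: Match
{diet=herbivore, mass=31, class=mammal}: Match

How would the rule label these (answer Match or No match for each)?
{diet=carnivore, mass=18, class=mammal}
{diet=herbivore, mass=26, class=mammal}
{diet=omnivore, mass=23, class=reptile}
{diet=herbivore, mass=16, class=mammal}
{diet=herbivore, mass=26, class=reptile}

All 'Match' examples share one property — class is mammal — and every 'No match' example lacks it.
{diet=carnivore, mass=18, class=mammal}: class is mammal — has this property, so Match. {diet=herbivore, mass=26, class=mammal}: class is mammal — has this property, so Match. {diet=omnivore, mass=23, class=reptile}: class is reptile — doesn't match, so No match. {diet=herbivore, mass=16, class=mammal}: class is mammal — has this property, so Match. {diet=herbivore, mass=26, class=reptile}: class is reptile — doesn't match, so No match.

Match, Match, No match, Match, No match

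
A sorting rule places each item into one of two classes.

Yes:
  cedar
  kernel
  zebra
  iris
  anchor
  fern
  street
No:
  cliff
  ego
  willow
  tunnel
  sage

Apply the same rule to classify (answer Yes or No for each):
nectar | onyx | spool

Checking candidate rules against both groups, what survives is: contains 'r'.
nectar: has 'r', has this property → Yes.
onyx: no 'r', does not fit → No.
spool: no 'r', does not fit → No.

Yes, No, No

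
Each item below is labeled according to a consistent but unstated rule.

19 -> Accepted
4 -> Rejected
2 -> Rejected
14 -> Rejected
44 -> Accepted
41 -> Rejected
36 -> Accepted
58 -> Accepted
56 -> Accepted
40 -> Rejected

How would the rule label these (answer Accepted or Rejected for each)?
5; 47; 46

The pattern is that an item is 'Accepted' exactly when: digit sum ≥ 6.
5: digit sum 5 — does not satisfy this, so Rejected.
47: digit sum 4+7 = 11 — has this property, so Accepted.
46: digit sum 4+6 = 10 — has this property, so Accepted.

Rejected, Accepted, Accepted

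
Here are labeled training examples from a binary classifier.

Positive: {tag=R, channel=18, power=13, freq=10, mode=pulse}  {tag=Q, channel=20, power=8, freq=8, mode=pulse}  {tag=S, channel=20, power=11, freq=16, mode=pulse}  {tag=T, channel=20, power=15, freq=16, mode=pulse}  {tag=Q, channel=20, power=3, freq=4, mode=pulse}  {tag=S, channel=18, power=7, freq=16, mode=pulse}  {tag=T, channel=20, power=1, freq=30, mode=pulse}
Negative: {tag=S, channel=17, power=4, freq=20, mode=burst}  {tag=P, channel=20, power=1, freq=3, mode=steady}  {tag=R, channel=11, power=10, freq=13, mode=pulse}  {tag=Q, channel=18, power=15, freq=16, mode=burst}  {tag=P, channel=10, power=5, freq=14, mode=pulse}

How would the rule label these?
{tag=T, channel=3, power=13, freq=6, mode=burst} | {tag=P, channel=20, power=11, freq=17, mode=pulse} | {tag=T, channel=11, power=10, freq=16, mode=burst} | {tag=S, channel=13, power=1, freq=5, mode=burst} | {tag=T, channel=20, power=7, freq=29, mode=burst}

Negative, Positive, Negative, Negative, Negative

All 'Positive' examples share one property — mode is pulse AND channel ≥ 17 — and every 'Negative' example lacks it.
Negative: {tag=T, channel=3, power=13, freq=6, mode=burst}, since mode is burst, channel = 3.
Positive: {tag=P, channel=20, power=11, freq=17, mode=pulse}, since mode is pulse, channel = 20.
Negative: {tag=T, channel=11, power=10, freq=16, mode=burst}, since mode is burst, channel = 11.
Negative: {tag=S, channel=13, power=1, freq=5, mode=burst}, since mode is burst, channel = 13.
Negative: {tag=T, channel=20, power=7, freq=29, mode=burst}, since mode is burst, channel = 20.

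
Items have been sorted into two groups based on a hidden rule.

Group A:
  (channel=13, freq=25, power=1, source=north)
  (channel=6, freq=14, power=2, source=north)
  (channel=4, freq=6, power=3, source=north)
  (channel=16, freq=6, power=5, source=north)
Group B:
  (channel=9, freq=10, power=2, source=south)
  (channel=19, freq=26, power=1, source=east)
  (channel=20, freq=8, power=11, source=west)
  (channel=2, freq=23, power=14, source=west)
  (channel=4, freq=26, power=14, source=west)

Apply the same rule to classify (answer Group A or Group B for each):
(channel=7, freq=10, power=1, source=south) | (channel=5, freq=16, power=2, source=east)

One predicate separates the groups cleanly: source is north.
(channel=7, freq=10, power=1, source=south): source is south, doesn't qualify → Group B.
(channel=5, freq=16, power=2, source=east): source is east, doesn't qualify → Group B.

Group B, Group B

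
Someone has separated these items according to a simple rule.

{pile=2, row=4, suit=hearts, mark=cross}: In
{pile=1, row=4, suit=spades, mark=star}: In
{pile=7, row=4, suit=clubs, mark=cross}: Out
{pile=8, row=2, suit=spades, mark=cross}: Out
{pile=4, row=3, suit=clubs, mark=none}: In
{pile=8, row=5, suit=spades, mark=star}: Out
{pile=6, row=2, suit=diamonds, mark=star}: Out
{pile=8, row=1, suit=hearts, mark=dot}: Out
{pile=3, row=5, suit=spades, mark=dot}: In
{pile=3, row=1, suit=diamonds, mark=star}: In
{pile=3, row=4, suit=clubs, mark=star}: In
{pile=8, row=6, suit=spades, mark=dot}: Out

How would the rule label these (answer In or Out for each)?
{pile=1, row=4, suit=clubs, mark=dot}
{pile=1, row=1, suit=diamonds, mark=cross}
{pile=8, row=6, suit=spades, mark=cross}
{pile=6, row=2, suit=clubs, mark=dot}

In, In, Out, Out

The simplest hypothesis consistent with all the labels is: pile ≤ 4.
{pile=1, row=4, suit=clubs, mark=dot}: In (pile = 1). {pile=1, row=1, suit=diamonds, mark=cross}: In (pile = 1). {pile=8, row=6, suit=spades, mark=cross}: Out (pile = 8). {pile=6, row=2, suit=clubs, mark=dot}: Out (pile = 6).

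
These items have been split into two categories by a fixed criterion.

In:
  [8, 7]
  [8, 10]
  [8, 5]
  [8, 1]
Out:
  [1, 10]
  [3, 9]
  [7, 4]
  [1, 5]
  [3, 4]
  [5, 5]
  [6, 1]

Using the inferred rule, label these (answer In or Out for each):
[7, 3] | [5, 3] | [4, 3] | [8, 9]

Out, Out, Out, In

The rule appears to be: first ≥ 8.
[7, 3]: first 7, does not pass → Out.
[5, 3]: first 5, does not pass → Out.
[4, 3]: first 4, does not pass → Out.
[8, 9]: first 8, satisfies this → In.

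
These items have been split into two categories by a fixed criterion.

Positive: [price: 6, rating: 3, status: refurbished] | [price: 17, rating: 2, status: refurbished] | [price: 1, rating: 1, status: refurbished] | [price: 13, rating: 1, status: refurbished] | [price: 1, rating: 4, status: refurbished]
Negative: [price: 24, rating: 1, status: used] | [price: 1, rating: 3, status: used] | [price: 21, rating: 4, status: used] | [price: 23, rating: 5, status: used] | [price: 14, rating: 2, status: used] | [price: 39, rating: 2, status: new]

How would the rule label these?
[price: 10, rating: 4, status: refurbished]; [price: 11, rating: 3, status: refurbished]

The simplest hypothesis consistent with all the labels is: status is refurbished.
[price: 10, rating: 4, status: refurbished] — status is refurbished, hence Positive. [price: 11, rating: 3, status: refurbished] — status is refurbished, hence Positive.

Positive, Positive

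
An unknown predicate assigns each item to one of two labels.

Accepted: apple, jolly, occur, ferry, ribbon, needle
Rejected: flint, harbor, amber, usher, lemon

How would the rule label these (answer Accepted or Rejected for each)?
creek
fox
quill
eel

Comparing the two groups points to one rule — has a double letter.
creek — 'ee' doubled, hence Accepted.
fox — no doubled letter, hence Rejected.
quill — 'll' doubled, hence Accepted.
eel — 'ee' doubled, hence Accepted.

Accepted, Rejected, Accepted, Accepted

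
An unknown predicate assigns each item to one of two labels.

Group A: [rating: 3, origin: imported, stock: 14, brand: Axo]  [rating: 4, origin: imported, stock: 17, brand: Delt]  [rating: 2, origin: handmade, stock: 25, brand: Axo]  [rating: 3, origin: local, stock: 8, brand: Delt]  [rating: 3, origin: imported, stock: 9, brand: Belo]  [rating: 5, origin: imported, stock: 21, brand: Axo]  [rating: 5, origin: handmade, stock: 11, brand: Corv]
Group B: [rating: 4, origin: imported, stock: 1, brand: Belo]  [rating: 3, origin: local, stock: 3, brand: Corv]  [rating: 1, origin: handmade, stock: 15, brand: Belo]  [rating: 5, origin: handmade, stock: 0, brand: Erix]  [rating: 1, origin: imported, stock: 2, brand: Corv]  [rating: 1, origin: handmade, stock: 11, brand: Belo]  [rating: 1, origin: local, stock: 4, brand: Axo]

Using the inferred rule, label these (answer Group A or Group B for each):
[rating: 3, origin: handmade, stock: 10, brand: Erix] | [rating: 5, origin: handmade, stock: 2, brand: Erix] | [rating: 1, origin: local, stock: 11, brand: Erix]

All 'Group A' examples share one property — stock ≥ 4 AND rating ≥ 2 — and every 'Group B' example lacks it.
[rating: 3, origin: handmade, stock: 10, brand: Erix]: stock = 10, rating = 3, checks out → Group A.
[rating: 5, origin: handmade, stock: 2, brand: Erix]: stock = 2, rating = 5, fails the rule → Group B.
[rating: 1, origin: local, stock: 11, brand: Erix]: stock = 11, rating = 1, fails the rule → Group B.

Group A, Group B, Group B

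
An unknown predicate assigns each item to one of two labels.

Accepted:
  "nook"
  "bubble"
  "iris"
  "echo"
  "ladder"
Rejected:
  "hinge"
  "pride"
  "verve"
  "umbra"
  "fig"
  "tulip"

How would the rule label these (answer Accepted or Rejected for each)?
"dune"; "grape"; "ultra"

Checking candidate rules against both groups, what survives is: even length.
"dune": length 4, qualifies → Accepted.
"grape": length 5, fails the rule → Rejected.
"ultra": length 5, fails the rule → Rejected.

Accepted, Rejected, Rejected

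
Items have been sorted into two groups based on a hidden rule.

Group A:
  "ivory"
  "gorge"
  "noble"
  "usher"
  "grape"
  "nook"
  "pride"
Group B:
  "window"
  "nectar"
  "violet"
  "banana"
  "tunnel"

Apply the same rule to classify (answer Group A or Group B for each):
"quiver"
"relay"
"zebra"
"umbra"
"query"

Rule: length ≤ 5. This holds for each 'Group A' example and fails for each 'Group B' one.

Group B, Group A, Group A, Group A, Group A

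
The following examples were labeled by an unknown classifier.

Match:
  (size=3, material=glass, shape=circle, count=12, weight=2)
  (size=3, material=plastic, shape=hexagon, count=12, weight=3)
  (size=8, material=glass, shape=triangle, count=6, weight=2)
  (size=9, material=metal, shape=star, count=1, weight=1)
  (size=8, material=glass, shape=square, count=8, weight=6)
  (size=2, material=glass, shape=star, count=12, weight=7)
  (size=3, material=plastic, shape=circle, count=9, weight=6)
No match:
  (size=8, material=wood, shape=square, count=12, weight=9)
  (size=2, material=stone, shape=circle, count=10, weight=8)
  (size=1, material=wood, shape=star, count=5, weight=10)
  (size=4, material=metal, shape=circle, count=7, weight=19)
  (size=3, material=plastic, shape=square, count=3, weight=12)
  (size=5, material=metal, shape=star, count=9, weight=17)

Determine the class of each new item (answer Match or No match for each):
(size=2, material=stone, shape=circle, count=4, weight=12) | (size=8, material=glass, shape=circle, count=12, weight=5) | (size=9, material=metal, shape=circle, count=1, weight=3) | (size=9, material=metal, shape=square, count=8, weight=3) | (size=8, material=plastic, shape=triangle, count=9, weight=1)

No match, Match, Match, Match, Match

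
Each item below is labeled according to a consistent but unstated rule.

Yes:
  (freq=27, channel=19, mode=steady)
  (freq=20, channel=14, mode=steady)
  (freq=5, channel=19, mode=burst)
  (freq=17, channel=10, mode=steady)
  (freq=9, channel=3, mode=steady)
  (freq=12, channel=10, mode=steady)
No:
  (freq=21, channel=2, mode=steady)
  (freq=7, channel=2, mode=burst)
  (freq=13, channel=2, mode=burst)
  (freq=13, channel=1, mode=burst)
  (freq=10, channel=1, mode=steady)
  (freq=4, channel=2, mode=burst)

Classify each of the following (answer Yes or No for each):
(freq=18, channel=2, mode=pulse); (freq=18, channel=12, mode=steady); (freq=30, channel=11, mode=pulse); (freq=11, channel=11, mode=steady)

No, Yes, Yes, Yes

The simplest hypothesis consistent with all the labels is: channel ≥ 3.
(freq=18, channel=2, mode=pulse): channel = 2, lacks this property → No.
(freq=18, channel=12, mode=steady): channel = 12, has this property → Yes.
(freq=30, channel=11, mode=pulse): channel = 11, has this property → Yes.
(freq=11, channel=11, mode=steady): channel = 11, has this property → Yes.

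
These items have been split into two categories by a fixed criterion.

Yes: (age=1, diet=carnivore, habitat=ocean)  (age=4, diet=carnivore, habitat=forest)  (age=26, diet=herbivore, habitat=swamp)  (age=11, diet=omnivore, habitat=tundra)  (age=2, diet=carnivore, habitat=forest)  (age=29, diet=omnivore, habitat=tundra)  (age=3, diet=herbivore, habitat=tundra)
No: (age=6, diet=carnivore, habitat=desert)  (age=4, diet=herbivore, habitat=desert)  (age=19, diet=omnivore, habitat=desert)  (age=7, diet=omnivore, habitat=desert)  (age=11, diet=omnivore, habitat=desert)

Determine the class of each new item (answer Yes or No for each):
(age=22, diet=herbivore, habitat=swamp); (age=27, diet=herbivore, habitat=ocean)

Yes, Yes

Looking at the examples, the only property every 'Yes' case has and every 'No' case lacks is: habitat is not desert.
(age=22, diet=herbivore, habitat=swamp): habitat is swamp, has this property → Yes. (age=27, diet=herbivore, habitat=ocean): habitat is ocean, has this property → Yes.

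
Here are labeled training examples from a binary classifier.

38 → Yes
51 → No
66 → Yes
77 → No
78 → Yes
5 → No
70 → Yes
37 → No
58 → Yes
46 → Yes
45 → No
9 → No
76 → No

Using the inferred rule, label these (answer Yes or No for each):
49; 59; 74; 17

The simplest hypothesis consistent with all the labels is: ≡ 2 (mod 4).

No, No, Yes, No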